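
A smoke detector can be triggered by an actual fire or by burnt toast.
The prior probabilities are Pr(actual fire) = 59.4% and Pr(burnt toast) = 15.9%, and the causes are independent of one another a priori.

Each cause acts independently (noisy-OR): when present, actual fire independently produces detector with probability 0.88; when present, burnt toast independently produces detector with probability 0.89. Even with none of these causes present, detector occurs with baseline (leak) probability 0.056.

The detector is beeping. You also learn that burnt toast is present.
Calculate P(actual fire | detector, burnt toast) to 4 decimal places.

Under noisy-OR, P(detector | causes) = 1 − (1−0.056)·∏(1−qᵢ) over the active causes.
P(detector | burnt toast) = 0.89616×0.406 + 0.987539×0.594 = 0.363841 + 0.586598 = 0.950439
Of this, 0.586598 comes from 0.987539×0.594 (the actual fire=true cases).
So P(actual fire | detector, burnt toast) = 0.586598/0.950439 ≈ 0.6172.

P(actual fire | detector, burnt toast) ≈ 0.6172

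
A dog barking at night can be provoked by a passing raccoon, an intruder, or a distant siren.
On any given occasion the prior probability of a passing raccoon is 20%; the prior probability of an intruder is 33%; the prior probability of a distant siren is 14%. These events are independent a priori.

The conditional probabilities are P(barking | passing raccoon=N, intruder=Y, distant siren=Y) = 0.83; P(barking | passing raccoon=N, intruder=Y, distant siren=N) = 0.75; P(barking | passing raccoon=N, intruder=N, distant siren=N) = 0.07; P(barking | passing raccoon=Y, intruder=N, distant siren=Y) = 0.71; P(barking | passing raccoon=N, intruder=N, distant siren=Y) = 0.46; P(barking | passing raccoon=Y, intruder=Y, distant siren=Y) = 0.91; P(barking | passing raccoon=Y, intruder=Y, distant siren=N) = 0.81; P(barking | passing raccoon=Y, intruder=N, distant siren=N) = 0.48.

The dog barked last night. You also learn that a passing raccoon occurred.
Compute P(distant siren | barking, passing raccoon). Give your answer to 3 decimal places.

P(distant siren | barking, passing raccoon) ≈ 0.177

By total probability over the 4 (intruder, distant siren) configurations:
  P(barking | passing raccoon) = 0.48*0.67*0.86 + 0.71*0.67*0.14 + 0.81*0.33*0.86 + 0.91*0.33*0.14
        = 0.276576 + 0.066598 + 0.229878 + 0.042042 = 0.615094
Configurations with distant siren contribute 0.108640, so
  P(distant siren | barking, passing raccoon) = 0.108640 / 0.615094 ≈ 0.177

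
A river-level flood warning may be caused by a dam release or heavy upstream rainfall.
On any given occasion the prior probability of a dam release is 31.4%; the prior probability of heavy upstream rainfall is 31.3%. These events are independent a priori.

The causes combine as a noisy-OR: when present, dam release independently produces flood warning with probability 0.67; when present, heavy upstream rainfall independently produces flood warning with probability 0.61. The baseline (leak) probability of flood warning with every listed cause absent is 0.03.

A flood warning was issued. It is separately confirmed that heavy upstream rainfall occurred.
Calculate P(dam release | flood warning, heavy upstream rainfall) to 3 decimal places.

P(dam release | flood warning, heavy upstream rainfall) ≈ 0.392

Under noisy-OR, P(flood warning | causes) = 1 − (1−0.03)·∏(1−qᵢ) over the active causes.
By total probability over both values of dam release:
  P(flood warning | heavy upstream rainfall) = 0.6217·0.686 + 0.875161·0.314
        = 0.426486 + 0.274801 = 0.701287
The terms with dam release present sum to 0.274801, so
  P(dam release | flood warning, heavy upstream rainfall) = 0.274801 / 0.701287 ≈ 0.392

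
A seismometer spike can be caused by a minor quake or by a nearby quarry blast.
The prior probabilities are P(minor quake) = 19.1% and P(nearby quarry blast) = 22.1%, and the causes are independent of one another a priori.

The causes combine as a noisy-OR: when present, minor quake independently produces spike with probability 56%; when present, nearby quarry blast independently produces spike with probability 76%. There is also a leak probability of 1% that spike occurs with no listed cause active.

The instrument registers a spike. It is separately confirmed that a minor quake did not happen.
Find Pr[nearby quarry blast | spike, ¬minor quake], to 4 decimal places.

Under noisy-OR, P(spike | causes) = 1 − (1−0.01)·∏(1−qᵢ) over the active causes.
Weight on nearby quarry blast=true, given the evidence: 0.7624·0.221 = 0.168490
Normalizer over all consistent configurations: 0.01·0.779 + 0.7624·0.221 = 0.176280
P(nearby quarry blast | spike, ¬minor quake) = 0.168490/0.176280 ≈ 0.9558

Pr[nearby quarry blast | spike, ¬minor quake] ≈ 0.9558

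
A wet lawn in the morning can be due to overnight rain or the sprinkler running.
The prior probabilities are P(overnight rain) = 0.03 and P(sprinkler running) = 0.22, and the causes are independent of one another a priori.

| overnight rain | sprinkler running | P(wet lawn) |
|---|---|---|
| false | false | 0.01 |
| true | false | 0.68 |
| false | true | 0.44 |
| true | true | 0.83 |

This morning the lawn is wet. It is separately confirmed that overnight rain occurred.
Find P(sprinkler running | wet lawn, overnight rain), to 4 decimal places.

P(sprinkler running | wet lawn, overnight rain) ≈ 0.2561

P(wet lawn | overnight rain) = 0.68×0.78 + 0.83×0.22 = 0.530400 + 0.182600 = 0.713000
Of this, 0.182600 comes from 0.83×0.22 (the sprinkler running=true cases).
So P(sprinkler running | wet lawn, overnight rain) = 0.182600/0.713000 ≈ 0.2561.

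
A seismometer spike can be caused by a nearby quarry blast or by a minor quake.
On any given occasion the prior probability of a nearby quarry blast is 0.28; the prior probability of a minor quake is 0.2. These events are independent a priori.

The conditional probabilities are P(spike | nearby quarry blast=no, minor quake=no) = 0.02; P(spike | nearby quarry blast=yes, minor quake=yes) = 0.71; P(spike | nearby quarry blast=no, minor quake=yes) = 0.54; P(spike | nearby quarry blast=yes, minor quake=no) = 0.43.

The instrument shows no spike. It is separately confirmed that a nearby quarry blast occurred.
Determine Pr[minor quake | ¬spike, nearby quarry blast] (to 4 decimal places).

Numerator (weight on configurations with minor quake): 0.29·0.2 = 0.058000
Normalizer over all consistent configurations: 0.57·0.8 + 0.29·0.2 = 0.514000
P(minor quake | ¬spike, nearby quarry blast) = 0.058000/0.514000 ≈ 0.1128

Pr[minor quake | ¬spike, nearby quarry blast] ≈ 0.1128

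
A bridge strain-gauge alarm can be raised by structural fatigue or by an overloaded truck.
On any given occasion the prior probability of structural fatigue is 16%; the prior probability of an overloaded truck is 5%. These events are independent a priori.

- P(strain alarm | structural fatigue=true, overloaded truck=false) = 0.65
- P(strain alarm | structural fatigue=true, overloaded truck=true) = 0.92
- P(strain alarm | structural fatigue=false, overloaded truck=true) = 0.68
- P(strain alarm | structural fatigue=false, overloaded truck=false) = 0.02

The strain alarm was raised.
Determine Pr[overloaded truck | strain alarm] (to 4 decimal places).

By total probability over the 4 (structural fatigue, overloaded truck) configurations:
  P(strain alarm) = 0.02*0.84*0.95 + 0.68*0.84*0.05 + 0.65*0.16*0.95 + 0.92*0.16*0.05
        = 0.015960 + 0.028560 + 0.098800 + 0.007360 = 0.150680
The terms with overloaded truck present sum to 0.035920, so
  P(overloaded truck | strain alarm) = 0.035920 / 0.150680 ≈ 0.2384

Pr[overloaded truck | strain alarm] ≈ 0.2384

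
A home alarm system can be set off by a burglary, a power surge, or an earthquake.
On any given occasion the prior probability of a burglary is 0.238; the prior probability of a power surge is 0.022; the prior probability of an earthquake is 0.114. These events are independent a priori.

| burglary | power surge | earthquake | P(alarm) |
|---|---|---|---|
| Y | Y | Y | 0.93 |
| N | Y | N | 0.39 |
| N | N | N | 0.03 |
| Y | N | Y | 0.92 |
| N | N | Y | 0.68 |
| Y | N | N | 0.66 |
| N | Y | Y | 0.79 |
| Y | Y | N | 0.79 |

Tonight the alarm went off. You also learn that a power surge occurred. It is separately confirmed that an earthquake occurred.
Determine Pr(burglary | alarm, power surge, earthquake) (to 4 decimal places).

Pr(burglary | alarm, power surge, earthquake) ≈ 0.2688

Weight on burglary=true, given the evidence: 0.93·0.238 = 0.221340
The normalizing constant is 0.79·0.762 + 0.93·0.238 = 0.823320
Posterior = 0.221340 / 0.823320 ≈ 0.2688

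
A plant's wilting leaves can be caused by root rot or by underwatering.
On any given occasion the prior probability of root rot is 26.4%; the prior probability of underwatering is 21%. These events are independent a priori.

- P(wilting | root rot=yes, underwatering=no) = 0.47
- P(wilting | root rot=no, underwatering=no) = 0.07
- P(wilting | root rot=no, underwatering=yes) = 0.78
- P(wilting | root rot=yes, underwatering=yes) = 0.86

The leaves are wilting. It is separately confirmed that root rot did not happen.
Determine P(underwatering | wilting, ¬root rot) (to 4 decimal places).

P(underwatering | wilting, ¬root rot) ≈ 0.7476

P(wilting | ¬root rot) = 0.07×0.79 + 0.78×0.21 = 0.055300 + 0.163800 = 0.219100
The underwatering-present share is 0.78×0.21 = 0.163800.
Hence the posterior is 0.163800/0.219100 ≈ 0.7476.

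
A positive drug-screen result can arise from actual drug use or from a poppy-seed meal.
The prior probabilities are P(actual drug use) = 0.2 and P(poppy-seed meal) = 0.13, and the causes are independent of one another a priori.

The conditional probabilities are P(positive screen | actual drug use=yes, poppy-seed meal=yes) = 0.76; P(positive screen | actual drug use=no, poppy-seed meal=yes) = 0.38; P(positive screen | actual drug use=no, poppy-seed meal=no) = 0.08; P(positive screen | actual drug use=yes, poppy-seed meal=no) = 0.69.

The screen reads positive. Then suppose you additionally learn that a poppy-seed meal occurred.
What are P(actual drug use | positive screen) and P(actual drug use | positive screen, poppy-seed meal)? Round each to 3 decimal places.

By total probability over the 4 (actual drug use, poppy-seed meal) configurations:
  P(positive screen) = 0.08×0.8×0.87 + 0.38×0.8×0.13 + 0.69×0.2×0.87 + 0.76×0.2×0.13
        = 0.055680 + 0.039520 + 0.120060 + 0.019760 = 0.235020
The terms with actual drug use present sum to 0.139820, so
  P(actual drug use | positive screen) = 0.139820 / 0.235020 ≈ 0.595

With the extra evidence:
Numerator (weight on configurations with actual drug use): 0.76*0.2 = 0.152000
Normalizer over all consistent configurations: 0.38*0.8 + 0.76*0.2 = 0.456000
Posterior = 0.152000 / 0.456000 ≈ 0.333

P(actual drug use | positive screen) ≈ 0.595; P(actual drug use | positive screen, poppy-seed meal) ≈ 0.333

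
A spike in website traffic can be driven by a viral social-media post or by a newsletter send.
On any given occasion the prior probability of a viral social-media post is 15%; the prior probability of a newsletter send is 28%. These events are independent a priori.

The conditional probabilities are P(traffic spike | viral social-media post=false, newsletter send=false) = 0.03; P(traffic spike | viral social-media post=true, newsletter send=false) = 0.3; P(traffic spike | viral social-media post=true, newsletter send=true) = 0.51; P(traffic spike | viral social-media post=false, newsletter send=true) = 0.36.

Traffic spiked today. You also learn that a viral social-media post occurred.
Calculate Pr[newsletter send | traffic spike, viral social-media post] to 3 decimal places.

For the numerator, keep only newsletter send=true terms: 0.51×0.28 = 0.142800
Denominator P(traffic spike | viral social-media post): 0.3×0.72 + 0.51×0.28 = 0.358800
Posterior = 0.142800 / 0.358800 ≈ 0.398

Pr[newsletter send | traffic spike, viral social-media post] ≈ 0.398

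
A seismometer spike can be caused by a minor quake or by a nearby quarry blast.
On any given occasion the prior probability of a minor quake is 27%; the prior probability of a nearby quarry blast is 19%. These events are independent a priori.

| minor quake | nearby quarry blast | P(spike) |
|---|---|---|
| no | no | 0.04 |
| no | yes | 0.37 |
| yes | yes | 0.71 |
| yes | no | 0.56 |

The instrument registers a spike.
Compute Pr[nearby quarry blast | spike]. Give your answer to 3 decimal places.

P(spike) = 0.04*0.73*0.81 + 0.37*0.73*0.19 + 0.56*0.27*0.81 + 0.71*0.27*0.19 = 0.023652 + 0.051319 + 0.122472 + 0.036423 = 0.233866
Restricting to configurations with nearby quarry blast present: 0.051319 + 0.036423 = 0.087742.
P(nearby quarry blast | spike) = 0.087742 / 0.233866 ≈ 0.375

Pr[nearby quarry blast | spike] ≈ 0.375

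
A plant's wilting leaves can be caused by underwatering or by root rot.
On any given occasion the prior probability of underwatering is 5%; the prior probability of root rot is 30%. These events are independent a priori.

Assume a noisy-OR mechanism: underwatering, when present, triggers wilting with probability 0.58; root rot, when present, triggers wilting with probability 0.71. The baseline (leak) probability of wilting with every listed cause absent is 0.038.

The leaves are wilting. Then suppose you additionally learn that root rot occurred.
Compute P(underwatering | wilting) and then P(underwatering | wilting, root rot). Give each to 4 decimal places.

Under noisy-OR, P(wilting | causes) = 1 − (1−0.038)·∏(1−qᵢ) over the active causes.
Sum P(wilting|·) weighted by the priors over the 4 (underwatering, root rot) configurations:
  P(wilting) = 0.038·0.95·0.7 + 0.72102·0.95·0.3 + 0.59596·0.05·0.7 + 0.882828·0.05·0.3
        = 0.025270 + 0.205491 + 0.020859 + 0.013242 = 0.264862
Configurations with underwatering contribute 0.034101, so
  P(underwatering | wilting) = 0.034101 / 0.264862 ≈ 0.1288

Now condition on the additional information:
P(wilting | root rot) = 0.72102·0.95 + 0.882828·0.05 = 0.684969 + 0.044141 = 0.729110
The underwatering-present share is 0.882828·0.05 = 0.044141.
Hence the posterior is 0.044141/0.729110 ≈ 0.0605.
Conditioning on root rot lowers the posterior on underwatering: the classic explaining-away effect in a common-effect structure.

P(underwatering | wilting) ≈ 0.1288; P(underwatering | wilting, root rot) ≈ 0.0605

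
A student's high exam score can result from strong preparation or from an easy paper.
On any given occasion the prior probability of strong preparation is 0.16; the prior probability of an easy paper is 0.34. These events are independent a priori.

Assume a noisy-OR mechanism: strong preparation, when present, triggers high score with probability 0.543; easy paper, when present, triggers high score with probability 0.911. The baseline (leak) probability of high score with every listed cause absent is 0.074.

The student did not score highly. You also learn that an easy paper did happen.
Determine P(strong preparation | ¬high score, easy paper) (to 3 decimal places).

P(strong preparation | ¬high score, easy paper) ≈ 0.080

Under noisy-OR, P(high score | causes) = 1 − (1−0.074)·∏(1−qᵢ) over the active causes.
P(¬high score | easy paper) = 0.082414×0.84 + 0.037663×0.16 = 0.069228 + 0.006026 = 0.075254
The strong preparation-present share is 0.037663×0.16 = 0.006026.
P(strong preparation | ¬high score, easy paper) = 0.006026 / 0.075254 ≈ 0.080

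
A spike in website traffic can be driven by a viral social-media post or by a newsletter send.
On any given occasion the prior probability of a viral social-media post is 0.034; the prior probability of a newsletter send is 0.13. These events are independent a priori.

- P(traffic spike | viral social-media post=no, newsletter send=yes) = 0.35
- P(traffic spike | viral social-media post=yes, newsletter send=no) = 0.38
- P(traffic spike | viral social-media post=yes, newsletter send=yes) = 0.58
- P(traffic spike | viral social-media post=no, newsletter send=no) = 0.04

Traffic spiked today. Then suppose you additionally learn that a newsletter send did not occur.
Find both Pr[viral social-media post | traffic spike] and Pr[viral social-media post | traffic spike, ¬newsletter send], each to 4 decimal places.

Pr[viral social-media post | traffic spike] ≈ 0.1511; Pr[viral social-media post | traffic spike, ¬newsletter send] ≈ 0.2506

For the numerator, keep only viral social-media post=true terms: 0.011240 + 0.002564 = 0.013804
Normalizer over all consistent configurations: 0.04*0.966*0.87 + 0.35*0.966*0.13 + 0.38*0.034*0.87 + 0.58*0.034*0.13 = 0.091374
Posterior = 0.013804 / 0.091374 ≈ 0.1511

Now condition on the additional information:
Numerator (weight on configurations with viral social-media post): 0.38*0.034 = 0.012920
Denominator P(traffic spike | ¬newsletter send): 0.04*0.966 + 0.38*0.034 = 0.051560
P(viral social-media post | traffic spike, ¬newsletter send) = 0.012920/0.051560 ≈ 0.2506
With newsletter send excluded, viral social-media post must carry more of the explanatory weight for the traffic spike.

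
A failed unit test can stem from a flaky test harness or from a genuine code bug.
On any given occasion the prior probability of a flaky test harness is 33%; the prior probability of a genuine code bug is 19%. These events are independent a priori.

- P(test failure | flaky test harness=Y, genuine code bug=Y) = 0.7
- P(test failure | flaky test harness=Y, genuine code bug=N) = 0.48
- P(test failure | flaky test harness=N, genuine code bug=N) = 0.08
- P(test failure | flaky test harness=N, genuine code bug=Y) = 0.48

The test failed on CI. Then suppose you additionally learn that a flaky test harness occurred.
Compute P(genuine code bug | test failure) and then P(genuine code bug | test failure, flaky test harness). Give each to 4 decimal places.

P(genuine code bug | test failure) ≈ 0.3794; P(genuine code bug | test failure, flaky test harness) ≈ 0.2549

Weight on genuine code bug=true, given the evidence: 0.061104 + 0.043890 = 0.104994
Normalizer over all consistent configurations: 0.08*0.67*0.81 + 0.48*0.67*0.19 + 0.48*0.33*0.81 + 0.7*0.33*0.19 = 0.276714
P(genuine code bug | test failure) = 0.104994/0.276714 ≈ 0.3794

Now also conditioning on flaky test harness=true:
For the numerator, keep only genuine code bug=true terms: 0.7×0.19 = 0.133000
Normalizer over all consistent configurations: 0.48×0.81 + 0.7×0.19 = 0.521800
Posterior = 0.133000 / 0.521800 ≈ 0.2549
— flaky test harness explains away the evidence for genuine code bug.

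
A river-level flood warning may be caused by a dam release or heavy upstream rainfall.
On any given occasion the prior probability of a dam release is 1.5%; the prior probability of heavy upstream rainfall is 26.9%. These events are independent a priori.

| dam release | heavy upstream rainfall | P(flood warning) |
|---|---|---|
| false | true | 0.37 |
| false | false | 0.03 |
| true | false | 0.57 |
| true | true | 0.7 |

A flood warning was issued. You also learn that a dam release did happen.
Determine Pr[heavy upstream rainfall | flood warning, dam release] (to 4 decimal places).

Numerator (weight on configurations with heavy upstream rainfall): 0.7·0.269 = 0.188300
Normalizer over all consistent configurations: 0.57·0.731 + 0.7·0.269 = 0.604970
P(heavy upstream rainfall | flood warning, dam release) = 0.188300/0.604970 ≈ 0.3113

Pr[heavy upstream rainfall | flood warning, dam release] ≈ 0.3113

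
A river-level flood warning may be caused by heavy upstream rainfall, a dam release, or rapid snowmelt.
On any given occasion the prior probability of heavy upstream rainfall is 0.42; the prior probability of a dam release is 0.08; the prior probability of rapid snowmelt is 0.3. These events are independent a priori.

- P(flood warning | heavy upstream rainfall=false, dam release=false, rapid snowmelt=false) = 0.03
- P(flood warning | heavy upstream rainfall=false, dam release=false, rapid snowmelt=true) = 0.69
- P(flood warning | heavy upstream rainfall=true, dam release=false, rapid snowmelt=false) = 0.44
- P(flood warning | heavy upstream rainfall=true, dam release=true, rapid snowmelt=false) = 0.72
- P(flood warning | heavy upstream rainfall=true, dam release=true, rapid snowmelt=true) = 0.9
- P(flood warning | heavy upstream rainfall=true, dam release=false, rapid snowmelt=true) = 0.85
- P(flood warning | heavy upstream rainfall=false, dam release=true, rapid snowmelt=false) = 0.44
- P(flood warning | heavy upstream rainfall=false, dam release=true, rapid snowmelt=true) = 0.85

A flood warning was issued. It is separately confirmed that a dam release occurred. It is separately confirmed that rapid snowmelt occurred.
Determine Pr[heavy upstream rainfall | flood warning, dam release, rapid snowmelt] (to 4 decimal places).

Sum P(flood warning|·) weighted by the priors over both values of heavy upstream rainfall:
  P(flood warning | dam release, rapid snowmelt) = 0.85*0.58 + 0.9*0.42
        = 0.493000 + 0.378000 = 0.871000
Keeping only the heavy upstream rainfall-present terms gives 0.378000, so
  P(heavy upstream rainfall | flood warning, dam release, rapid snowmelt) = 0.378000 / 0.871000 ≈ 0.4340

Pr[heavy upstream rainfall | flood warning, dam release, rapid snowmelt] ≈ 0.4340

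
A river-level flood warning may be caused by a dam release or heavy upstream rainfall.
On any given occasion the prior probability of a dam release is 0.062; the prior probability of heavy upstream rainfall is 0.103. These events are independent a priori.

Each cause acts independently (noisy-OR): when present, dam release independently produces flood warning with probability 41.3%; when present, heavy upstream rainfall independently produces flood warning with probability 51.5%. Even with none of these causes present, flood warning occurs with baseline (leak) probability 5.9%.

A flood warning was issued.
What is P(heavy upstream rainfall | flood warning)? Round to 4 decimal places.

Under noisy-OR, P(flood warning | causes) = 1 − (1−0.059)·∏(1−qᵢ) over the active causes.
By total probability over the 4 (dam release, heavy upstream rainfall) configurations:
  P(flood warning) = 0.059·0.938·0.897 + 0.543615·0.938·0.103 + 0.447633·0.062·0.897 + 0.732102·0.062·0.103
        = 0.049642 + 0.052521 + 0.024895 + 0.004675 = 0.131733
The terms with heavy upstream rainfall present sum to 0.057196, so
  P(heavy upstream rainfall | flood warning) = 0.057196 / 0.131733 ≈ 0.4342

P(heavy upstream rainfall | flood warning) ≈ 0.4342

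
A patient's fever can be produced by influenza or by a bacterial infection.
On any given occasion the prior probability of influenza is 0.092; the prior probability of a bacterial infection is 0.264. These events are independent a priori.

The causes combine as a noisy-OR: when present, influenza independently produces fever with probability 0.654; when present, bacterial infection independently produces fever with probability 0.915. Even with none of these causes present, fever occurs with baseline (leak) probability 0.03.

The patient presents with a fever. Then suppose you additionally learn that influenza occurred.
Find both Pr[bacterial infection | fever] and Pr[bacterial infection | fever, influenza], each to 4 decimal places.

Under noisy-OR, P(fever | causes) = 1 − (1−0.03)·∏(1−qᵢ) over the active causes.
Numerator (weight on configurations with bacterial infection): 0.219948 + 0.023595 = 0.243543
The normalizing constant is 0.03·0.908·0.736 + 0.91755·0.908·0.264 + 0.66438·0.092·0.736 + 0.971472·0.092·0.264 = 0.308578
Posterior = 0.243543 / 0.308578 ≈ 0.7892

With the extra evidence:
Enumerate both values of bacterial infection and weight by the priors:
  P(fever | influenza) = 0.66438×0.736 + 0.971472×0.264
        = 0.488984 + 0.256469 = 0.745453
Configurations with bacterial infection contribute 0.256469, so
  P(bacterial infection | fever, influenza) = 0.256469 / 0.745453 ≈ 0.3440
— influenza explains away the evidence for bacterial infection.

Pr[bacterial infection | fever] ≈ 0.7892; Pr[bacterial infection | fever, influenza] ≈ 0.3440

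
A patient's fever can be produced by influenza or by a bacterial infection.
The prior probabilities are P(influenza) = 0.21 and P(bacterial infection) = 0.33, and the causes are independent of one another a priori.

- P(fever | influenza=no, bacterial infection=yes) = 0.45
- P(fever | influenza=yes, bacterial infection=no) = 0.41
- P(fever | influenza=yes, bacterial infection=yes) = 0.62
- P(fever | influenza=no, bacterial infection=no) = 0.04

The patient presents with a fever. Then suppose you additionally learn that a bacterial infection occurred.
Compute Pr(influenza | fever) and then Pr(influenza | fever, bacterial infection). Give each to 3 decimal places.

Pr(influenza | fever) ≈ 0.421; Pr(influenza | fever, bacterial infection) ≈ 0.268

Weight on influenza=true, given the evidence: 0.057687 + 0.042966 = 0.100653
Normalizer over all consistent configurations: 0.04*0.79*0.67 + 0.45*0.79*0.33 + 0.41*0.21*0.67 + 0.62*0.21*0.33 = 0.239140
P(influenza | fever) = 0.100653/0.239140 ≈ 0.421

With the extra evidence:
P(fever | bacterial infection) = 0.45×0.79 + 0.62×0.21 = 0.355500 + 0.130200 = 0.485700
Of this, 0.130200 comes from 0.62×0.21 (the influenza=true cases).
So P(influenza | fever, bacterial infection) = 0.130200/0.485700 ≈ 0.268.
— bacterial infection explains away the evidence for influenza.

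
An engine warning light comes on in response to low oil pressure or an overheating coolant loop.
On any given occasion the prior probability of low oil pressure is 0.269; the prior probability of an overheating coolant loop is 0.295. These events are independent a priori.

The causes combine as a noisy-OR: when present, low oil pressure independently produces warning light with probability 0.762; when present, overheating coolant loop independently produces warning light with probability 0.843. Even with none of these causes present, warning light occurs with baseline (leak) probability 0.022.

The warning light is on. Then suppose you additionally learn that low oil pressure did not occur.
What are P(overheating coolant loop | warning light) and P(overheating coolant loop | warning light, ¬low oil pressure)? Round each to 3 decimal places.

Under noisy-OR, P(warning light | causes) = 1 − (1−0.022)·∏(1−qᵢ) over the active causes.
Enumerate the 4 (low oil pressure, overheating coolant loop) configurations and weight by the priors:
  P(warning light) = 0.022×0.731×0.705 + 0.846454×0.731×0.295 + 0.767236×0.269×0.705 + 0.963456×0.269×0.295
        = 0.011338 + 0.182534 + 0.145502 + 0.076455 = 0.415829
Keeping only the overheating coolant loop-present terms gives 0.258989, so
  P(overheating coolant loop | warning light) = 0.258989 / 0.415829 ≈ 0.623

Now also conditioning on low oil pressure≠true:
Enumerate both values of overheating coolant loop and weight by the priors:
  P(warning light | ¬low oil pressure) = 0.022*0.705 + 0.846454*0.295
        = 0.015510 + 0.249704 = 0.265214
Configurations with overheating coolant loop contribute 0.249704, so
  P(overheating coolant loop | warning light, ¬low oil pressure) = 0.249704 / 0.265214 ≈ 0.942
With low oil pressure excluded, overheating coolant loop must carry more of the explanatory weight for the warning light.

P(overheating coolant loop | warning light) ≈ 0.623; P(overheating coolant loop | warning light, ¬low oil pressure) ≈ 0.942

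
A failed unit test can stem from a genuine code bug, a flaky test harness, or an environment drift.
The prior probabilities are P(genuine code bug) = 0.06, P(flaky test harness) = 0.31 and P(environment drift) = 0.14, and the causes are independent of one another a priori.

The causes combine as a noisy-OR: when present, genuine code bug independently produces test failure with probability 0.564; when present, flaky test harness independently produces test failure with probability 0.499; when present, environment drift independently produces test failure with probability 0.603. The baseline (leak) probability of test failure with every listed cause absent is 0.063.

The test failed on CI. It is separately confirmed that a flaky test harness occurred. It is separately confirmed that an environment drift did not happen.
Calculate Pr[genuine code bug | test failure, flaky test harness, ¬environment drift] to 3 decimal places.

Pr[genuine code bug | test failure, flaky test harness, ¬environment drift] ≈ 0.087

Under noisy-OR, P(test failure | causes) = 1 − (1−0.063)·∏(1−qᵢ) over the active causes.
Sum P(test failure|·) weighted by the priors over both values of genuine code bug:
  P(test failure | flaky test harness, ¬environment drift) = 0.530563*0.94 + 0.795325*0.06
        = 0.498729 + 0.047719 = 0.546448
Keeping only the genuine code bug-present terms gives 0.047719, so
  P(genuine code bug | test failure, flaky test harness, ¬environment drift) = 0.047719 / 0.546448 ≈ 0.087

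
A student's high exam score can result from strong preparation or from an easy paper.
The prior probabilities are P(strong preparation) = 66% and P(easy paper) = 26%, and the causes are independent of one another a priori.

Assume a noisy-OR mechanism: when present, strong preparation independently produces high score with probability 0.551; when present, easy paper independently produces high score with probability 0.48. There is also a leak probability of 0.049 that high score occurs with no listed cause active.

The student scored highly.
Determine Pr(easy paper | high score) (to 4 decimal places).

Under noisy-OR, P(high score | causes) = 1 − (1−0.049)·∏(1−qᵢ) over the active causes.
Numerator (weight on configurations with easy paper): 0.044684 + 0.133498 = 0.178182
Denominator P(high score): 0.049*0.34*0.74 + 0.50548*0.34*0.26 + 0.573001*0.66*0.74 + 0.777961*0.66*0.26 = 0.470364
Posterior = 0.178182 / 0.470364 ≈ 0.3788

Pr(easy paper | high score) ≈ 0.3788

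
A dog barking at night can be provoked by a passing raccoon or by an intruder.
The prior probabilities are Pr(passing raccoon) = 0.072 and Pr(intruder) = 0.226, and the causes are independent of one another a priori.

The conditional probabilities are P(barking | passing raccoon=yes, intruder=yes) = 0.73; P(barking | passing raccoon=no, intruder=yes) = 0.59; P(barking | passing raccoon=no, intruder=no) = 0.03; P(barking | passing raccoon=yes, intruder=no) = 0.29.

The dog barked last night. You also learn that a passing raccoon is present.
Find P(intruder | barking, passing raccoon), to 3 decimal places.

Numerator (weight on configurations with intruder): 0.73×0.226 = 0.164980
Denominator P(barking | passing raccoon): 0.29×0.774 + 0.73×0.226 = 0.389440
Posterior = 0.164980 / 0.389440 ≈ 0.424

P(intruder | barking, passing raccoon) ≈ 0.424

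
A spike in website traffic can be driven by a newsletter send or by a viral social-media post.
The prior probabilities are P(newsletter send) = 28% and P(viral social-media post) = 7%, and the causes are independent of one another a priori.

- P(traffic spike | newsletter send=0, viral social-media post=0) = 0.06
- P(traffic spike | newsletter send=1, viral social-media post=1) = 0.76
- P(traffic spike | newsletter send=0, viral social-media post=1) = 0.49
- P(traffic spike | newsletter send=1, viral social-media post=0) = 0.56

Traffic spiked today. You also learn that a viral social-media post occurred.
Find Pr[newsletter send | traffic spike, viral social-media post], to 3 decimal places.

Pr[newsletter send | traffic spike, viral social-media post] ≈ 0.376

Weight on newsletter send=true, given the evidence: 0.76·0.28 = 0.212800
Denominator P(traffic spike | viral social-media post): 0.49·0.72 + 0.76·0.28 = 0.565600
P(newsletter send | traffic spike, viral social-media post) = 0.212800/0.565600 ≈ 0.376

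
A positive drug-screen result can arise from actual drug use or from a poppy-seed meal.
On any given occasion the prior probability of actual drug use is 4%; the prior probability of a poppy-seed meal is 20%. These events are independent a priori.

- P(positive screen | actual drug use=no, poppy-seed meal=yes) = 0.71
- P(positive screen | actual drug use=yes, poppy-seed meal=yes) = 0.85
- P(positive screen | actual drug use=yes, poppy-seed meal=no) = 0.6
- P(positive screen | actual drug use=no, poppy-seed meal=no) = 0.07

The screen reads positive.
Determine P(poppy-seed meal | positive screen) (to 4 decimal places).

Numerator (weight on configurations with poppy-seed meal): 0.136320 + 0.006800 = 0.143120
Normalizer over all consistent configurations: 0.07·0.96·0.8 + 0.71·0.96·0.2 + 0.6·0.04·0.8 + 0.85·0.04·0.2 = 0.216080
Posterior = 0.143120 / 0.216080 ≈ 0.6623

P(poppy-seed meal | positive screen) ≈ 0.6623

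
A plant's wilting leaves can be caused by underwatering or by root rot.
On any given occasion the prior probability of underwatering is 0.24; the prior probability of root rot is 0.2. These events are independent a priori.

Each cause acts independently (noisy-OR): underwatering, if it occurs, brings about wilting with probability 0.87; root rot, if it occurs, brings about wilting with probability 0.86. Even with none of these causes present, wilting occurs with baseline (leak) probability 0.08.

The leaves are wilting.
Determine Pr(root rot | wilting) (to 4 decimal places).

Pr(root rot | wilting) ≈ 0.4521

Under noisy-OR, P(wilting | causes) = 1 − (1−0.08)·∏(1−qᵢ) over the active causes.
Numerator (weight on configurations with root rot): 0.132422 + 0.047196 = 0.179618
Denominator P(wilting): 0.08×0.76×0.8 + 0.8712×0.76×0.2 + 0.8804×0.24×0.8 + 0.983256×0.24×0.2 = 0.397295
P(root rot | wilting) = 0.179618/0.397295 ≈ 0.4521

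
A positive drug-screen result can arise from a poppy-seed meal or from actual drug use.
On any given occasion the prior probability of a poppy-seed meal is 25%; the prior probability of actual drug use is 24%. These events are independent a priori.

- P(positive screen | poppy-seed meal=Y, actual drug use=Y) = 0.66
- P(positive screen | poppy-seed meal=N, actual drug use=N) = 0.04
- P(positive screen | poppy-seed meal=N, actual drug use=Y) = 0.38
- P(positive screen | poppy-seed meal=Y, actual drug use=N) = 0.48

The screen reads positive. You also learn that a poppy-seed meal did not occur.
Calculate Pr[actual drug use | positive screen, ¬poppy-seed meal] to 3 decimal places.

P(positive screen | ¬poppy-seed meal) = 0.04×0.76 + 0.38×0.24 = 0.030400 + 0.091200 = 0.121600
Of this, 0.091200 comes from 0.38×0.24 (the actual drug use=true cases).
Hence the posterior is 0.091200/0.121600 ≈ 0.750.

Pr[actual drug use | positive screen, ¬poppy-seed meal] ≈ 0.750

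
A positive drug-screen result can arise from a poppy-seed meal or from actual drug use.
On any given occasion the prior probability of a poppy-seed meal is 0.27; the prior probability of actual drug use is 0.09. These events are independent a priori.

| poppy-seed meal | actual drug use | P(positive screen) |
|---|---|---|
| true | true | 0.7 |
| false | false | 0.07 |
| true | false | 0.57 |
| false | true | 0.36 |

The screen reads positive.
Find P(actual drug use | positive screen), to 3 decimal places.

Enumerate the 4 (poppy-seed meal, actual drug use) configurations and weight by the priors:
  P(positive screen) = 0.07·0.73·0.91 + 0.36·0.73·0.09 + 0.57·0.27·0.91 + 0.7·0.27·0.09
        = 0.046501 + 0.023652 + 0.140049 + 0.017010 = 0.227212
The terms with actual drug use present sum to 0.040662, so
  P(actual drug use | positive screen) = 0.040662 / 0.227212 ≈ 0.179

P(actual drug use | positive screen) ≈ 0.179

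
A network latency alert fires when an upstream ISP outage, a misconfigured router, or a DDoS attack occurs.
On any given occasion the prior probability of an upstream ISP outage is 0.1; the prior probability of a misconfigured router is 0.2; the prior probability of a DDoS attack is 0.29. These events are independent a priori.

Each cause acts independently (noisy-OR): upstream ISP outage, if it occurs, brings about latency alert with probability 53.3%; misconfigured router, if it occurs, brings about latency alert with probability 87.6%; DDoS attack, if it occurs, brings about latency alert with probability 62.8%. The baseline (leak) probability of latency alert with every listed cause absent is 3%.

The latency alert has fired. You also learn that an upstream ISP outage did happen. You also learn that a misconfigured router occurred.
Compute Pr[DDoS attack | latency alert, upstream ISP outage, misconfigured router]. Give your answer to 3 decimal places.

Pr[DDoS attack | latency alert, upstream ISP outage, misconfigured router] ≈ 0.298

Under noisy-OR, P(latency alert | causes) = 1 − (1−0.03)·∏(1−qᵢ) over the active causes.
Weight on DDoS attack=true, given the evidence: 0.979104*0.29 = 0.283940
Denominator P(latency alert | upstream ISP outage, misconfigured router): 0.943829*0.71 + 0.979104*0.29 = 0.954059
Posterior = 0.283940 / 0.954059 ≈ 0.298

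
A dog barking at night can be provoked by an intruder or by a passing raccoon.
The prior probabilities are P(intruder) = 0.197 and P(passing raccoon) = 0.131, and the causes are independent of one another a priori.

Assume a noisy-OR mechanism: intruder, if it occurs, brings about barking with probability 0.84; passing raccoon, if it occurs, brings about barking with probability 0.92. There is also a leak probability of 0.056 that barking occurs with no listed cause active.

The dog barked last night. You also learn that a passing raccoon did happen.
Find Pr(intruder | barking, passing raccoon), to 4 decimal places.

Under noisy-OR, P(barking | causes) = 1 − (1−0.056)·∏(1−qᵢ) over the active causes.
P(barking | passing raccoon) = 0.92448·0.803 + 0.987917·0.197 = 0.742357 + 0.194620 = 0.936977
Restricting to configurations with intruder present: 0.987917·0.197 = 0.194620.
P(intruder | barking, passing raccoon) = 0.194620 / 0.936977 ≈ 0.2077

Pr(intruder | barking, passing raccoon) ≈ 0.2077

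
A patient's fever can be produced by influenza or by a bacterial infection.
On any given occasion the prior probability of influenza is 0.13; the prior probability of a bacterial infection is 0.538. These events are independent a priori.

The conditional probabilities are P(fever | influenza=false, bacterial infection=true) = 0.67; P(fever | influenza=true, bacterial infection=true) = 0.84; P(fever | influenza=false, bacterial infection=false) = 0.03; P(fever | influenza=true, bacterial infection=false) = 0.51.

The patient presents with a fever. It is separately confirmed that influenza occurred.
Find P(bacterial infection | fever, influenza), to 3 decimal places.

P(bacterial infection | fever, influenza) ≈ 0.657

P(fever | influenza) = 0.51×0.462 + 0.84×0.538 = 0.235620 + 0.451920 = 0.687540
Of this, 0.451920 comes from 0.84×0.538 (the bacterial infection=true cases).
P(bacterial infection | fever, influenza) = 0.451920 / 0.687540 ≈ 0.657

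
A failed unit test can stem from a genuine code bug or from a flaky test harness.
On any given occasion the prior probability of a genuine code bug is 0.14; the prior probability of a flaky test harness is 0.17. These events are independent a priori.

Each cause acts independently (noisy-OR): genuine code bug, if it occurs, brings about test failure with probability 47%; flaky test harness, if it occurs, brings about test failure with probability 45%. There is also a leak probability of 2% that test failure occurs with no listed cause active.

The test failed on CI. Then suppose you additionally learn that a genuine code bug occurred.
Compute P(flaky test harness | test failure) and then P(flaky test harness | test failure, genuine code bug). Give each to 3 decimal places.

P(flaky test harness | test failure) ≈ 0.546; P(flaky test harness | test failure, genuine code bug) ≈ 0.233

Under noisy-OR, P(test failure | causes) = 1 − (1−0.02)·∏(1−qᵢ) over the active causes.
P(test failure) = 0.02·0.86·0.83 + 0.461·0.86·0.17 + 0.4806·0.14·0.83 + 0.71433·0.14·0.17 = 0.014276 + 0.067398 + 0.055846 + 0.017001 = 0.154521
Restricting to configurations with flaky test harness present: 0.067398 + 0.017001 = 0.084399.
P(flaky test harness | test failure) = 0.084399 / 0.154521 ≈ 0.546

Now condition on the additional information:
Weight on flaky test harness=true, given the evidence: 0.71433*0.17 = 0.121436
The normalizing constant is 0.4806*0.83 + 0.71433*0.17 = 0.520334
P(flaky test harness | test failure, genuine code bug) = 0.121436/0.520334 ≈ 0.233
The drop from 0.546 to 0.233 is the explaining-away (discounting) effect.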